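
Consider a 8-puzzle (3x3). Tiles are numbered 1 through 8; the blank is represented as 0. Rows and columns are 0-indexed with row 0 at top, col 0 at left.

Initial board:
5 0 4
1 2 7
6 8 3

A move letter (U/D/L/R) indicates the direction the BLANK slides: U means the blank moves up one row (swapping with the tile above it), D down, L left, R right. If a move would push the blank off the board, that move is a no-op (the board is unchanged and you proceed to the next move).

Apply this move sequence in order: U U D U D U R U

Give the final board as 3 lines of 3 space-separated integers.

After move 1 (U):
5 0 4
1 2 7
6 8 3

After move 2 (U):
5 0 4
1 2 7
6 8 3

After move 3 (D):
5 2 4
1 0 7
6 8 3

After move 4 (U):
5 0 4
1 2 7
6 8 3

After move 5 (D):
5 2 4
1 0 7
6 8 3

After move 6 (U):
5 0 4
1 2 7
6 8 3

After move 7 (R):
5 4 0
1 2 7
6 8 3

After move 8 (U):
5 4 0
1 2 7
6 8 3

Answer: 5 4 0
1 2 7
6 8 3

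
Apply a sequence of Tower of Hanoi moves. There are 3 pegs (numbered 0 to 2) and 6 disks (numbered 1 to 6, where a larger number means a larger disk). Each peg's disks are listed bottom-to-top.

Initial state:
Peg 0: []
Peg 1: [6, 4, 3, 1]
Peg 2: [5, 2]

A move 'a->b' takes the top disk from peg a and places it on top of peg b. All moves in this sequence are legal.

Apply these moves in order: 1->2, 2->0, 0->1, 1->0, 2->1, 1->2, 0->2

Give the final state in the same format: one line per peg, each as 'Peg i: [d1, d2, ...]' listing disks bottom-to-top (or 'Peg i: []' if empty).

Answer: Peg 0: []
Peg 1: [6, 4, 3]
Peg 2: [5, 2, 1]

Derivation:
After move 1 (1->2):
Peg 0: []
Peg 1: [6, 4, 3]
Peg 2: [5, 2, 1]

After move 2 (2->0):
Peg 0: [1]
Peg 1: [6, 4, 3]
Peg 2: [5, 2]

After move 3 (0->1):
Peg 0: []
Peg 1: [6, 4, 3, 1]
Peg 2: [5, 2]

After move 4 (1->0):
Peg 0: [1]
Peg 1: [6, 4, 3]
Peg 2: [5, 2]

After move 5 (2->1):
Peg 0: [1]
Peg 1: [6, 4, 3, 2]
Peg 2: [5]

After move 6 (1->2):
Peg 0: [1]
Peg 1: [6, 4, 3]
Peg 2: [5, 2]

After move 7 (0->2):
Peg 0: []
Peg 1: [6, 4, 3]
Peg 2: [5, 2, 1]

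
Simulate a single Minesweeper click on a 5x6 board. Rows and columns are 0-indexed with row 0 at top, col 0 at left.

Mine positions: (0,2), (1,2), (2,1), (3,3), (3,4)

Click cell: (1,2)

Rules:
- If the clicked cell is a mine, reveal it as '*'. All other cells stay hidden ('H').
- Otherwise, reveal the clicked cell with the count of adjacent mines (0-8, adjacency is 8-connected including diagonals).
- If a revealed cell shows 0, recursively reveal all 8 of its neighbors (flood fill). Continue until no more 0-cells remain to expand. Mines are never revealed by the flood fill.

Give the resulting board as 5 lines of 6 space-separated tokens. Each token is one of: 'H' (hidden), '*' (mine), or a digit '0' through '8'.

H H H H H H
H H * H H H
H H H H H H
H H H H H H
H H H H H H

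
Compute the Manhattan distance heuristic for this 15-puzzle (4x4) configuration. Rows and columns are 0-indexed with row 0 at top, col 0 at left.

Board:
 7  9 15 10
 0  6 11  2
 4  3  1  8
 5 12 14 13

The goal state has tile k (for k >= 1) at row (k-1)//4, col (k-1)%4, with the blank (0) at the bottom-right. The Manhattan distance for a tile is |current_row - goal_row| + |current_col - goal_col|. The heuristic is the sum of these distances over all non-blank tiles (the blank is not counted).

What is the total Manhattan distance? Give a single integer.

Answer: 39

Derivation:
Tile 7: (0,0)->(1,2) = 3
Tile 9: (0,1)->(2,0) = 3
Tile 15: (0,2)->(3,2) = 3
Tile 10: (0,3)->(2,1) = 4
Tile 6: (1,1)->(1,1) = 0
Tile 11: (1,2)->(2,2) = 1
Tile 2: (1,3)->(0,1) = 3
Tile 4: (2,0)->(0,3) = 5
Tile 3: (2,1)->(0,2) = 3
Tile 1: (2,2)->(0,0) = 4
Tile 8: (2,3)->(1,3) = 1
Tile 5: (3,0)->(1,0) = 2
Tile 12: (3,1)->(2,3) = 3
Tile 14: (3,2)->(3,1) = 1
Tile 13: (3,3)->(3,0) = 3
Sum: 3 + 3 + 3 + 4 + 0 + 1 + 3 + 5 + 3 + 4 + 1 + 2 + 3 + 1 + 3 = 39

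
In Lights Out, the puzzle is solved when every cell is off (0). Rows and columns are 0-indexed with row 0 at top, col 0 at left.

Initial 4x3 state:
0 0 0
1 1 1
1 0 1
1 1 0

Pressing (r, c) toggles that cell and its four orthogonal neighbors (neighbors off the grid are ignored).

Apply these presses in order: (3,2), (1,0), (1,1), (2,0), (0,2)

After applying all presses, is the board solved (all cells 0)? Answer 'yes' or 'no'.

After press 1 at (3,2):
0 0 0
1 1 1
1 0 0
1 0 1

After press 2 at (1,0):
1 0 0
0 0 1
0 0 0
1 0 1

After press 3 at (1,1):
1 1 0
1 1 0
0 1 0
1 0 1

After press 4 at (2,0):
1 1 0
0 1 0
1 0 0
0 0 1

After press 5 at (0,2):
1 0 1
0 1 1
1 0 0
0 0 1

Lights still on: 6

Answer: no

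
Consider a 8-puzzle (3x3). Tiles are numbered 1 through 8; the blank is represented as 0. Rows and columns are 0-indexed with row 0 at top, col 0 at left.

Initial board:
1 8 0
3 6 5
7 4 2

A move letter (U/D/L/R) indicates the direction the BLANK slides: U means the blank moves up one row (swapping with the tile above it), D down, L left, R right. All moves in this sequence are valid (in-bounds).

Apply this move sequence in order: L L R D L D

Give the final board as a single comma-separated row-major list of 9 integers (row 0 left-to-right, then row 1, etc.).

After move 1 (L):
1 0 8
3 6 5
7 4 2

After move 2 (L):
0 1 8
3 6 5
7 4 2

After move 3 (R):
1 0 8
3 6 5
7 4 2

After move 4 (D):
1 6 8
3 0 5
7 4 2

After move 5 (L):
1 6 8
0 3 5
7 4 2

After move 6 (D):
1 6 8
7 3 5
0 4 2

Answer: 1, 6, 8, 7, 3, 5, 0, 4, 2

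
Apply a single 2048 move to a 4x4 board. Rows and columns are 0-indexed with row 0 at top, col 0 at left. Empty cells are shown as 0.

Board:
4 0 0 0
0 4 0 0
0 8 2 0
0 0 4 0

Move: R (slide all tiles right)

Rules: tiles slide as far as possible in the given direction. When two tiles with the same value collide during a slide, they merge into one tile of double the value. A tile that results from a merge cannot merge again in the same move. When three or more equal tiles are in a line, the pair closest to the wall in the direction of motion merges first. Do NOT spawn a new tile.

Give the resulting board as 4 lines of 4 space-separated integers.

Answer: 0 0 0 4
0 0 0 4
0 0 8 2
0 0 0 4

Derivation:
Slide right:
row 0: [4, 0, 0, 0] -> [0, 0, 0, 4]
row 1: [0, 4, 0, 0] -> [0, 0, 0, 4]
row 2: [0, 8, 2, 0] -> [0, 0, 8, 2]
row 3: [0, 0, 4, 0] -> [0, 0, 0, 4]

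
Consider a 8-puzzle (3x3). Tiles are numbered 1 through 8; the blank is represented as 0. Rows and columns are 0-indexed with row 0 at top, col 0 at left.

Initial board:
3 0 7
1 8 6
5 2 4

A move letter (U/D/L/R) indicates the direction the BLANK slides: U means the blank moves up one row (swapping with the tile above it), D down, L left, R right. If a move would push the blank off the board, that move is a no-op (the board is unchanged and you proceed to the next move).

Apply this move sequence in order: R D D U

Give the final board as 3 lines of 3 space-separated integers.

After move 1 (R):
3 7 0
1 8 6
5 2 4

After move 2 (D):
3 7 6
1 8 0
5 2 4

After move 3 (D):
3 7 6
1 8 4
5 2 0

After move 4 (U):
3 7 6
1 8 0
5 2 4

Answer: 3 7 6
1 8 0
5 2 4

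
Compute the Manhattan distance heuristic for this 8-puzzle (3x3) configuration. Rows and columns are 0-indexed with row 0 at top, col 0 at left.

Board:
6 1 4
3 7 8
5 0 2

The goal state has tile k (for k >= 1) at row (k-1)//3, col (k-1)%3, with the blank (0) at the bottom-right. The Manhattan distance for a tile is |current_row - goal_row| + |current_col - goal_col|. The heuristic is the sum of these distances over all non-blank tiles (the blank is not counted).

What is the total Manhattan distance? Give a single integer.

Answer: 19

Derivation:
Tile 6: at (0,0), goal (1,2), distance |0-1|+|0-2| = 3
Tile 1: at (0,1), goal (0,0), distance |0-0|+|1-0| = 1
Tile 4: at (0,2), goal (1,0), distance |0-1|+|2-0| = 3
Tile 3: at (1,0), goal (0,2), distance |1-0|+|0-2| = 3
Tile 7: at (1,1), goal (2,0), distance |1-2|+|1-0| = 2
Tile 8: at (1,2), goal (2,1), distance |1-2|+|2-1| = 2
Tile 5: at (2,0), goal (1,1), distance |2-1|+|0-1| = 2
Tile 2: at (2,2), goal (0,1), distance |2-0|+|2-1| = 3
Sum: 3 + 1 + 3 + 3 + 2 + 2 + 2 + 3 = 19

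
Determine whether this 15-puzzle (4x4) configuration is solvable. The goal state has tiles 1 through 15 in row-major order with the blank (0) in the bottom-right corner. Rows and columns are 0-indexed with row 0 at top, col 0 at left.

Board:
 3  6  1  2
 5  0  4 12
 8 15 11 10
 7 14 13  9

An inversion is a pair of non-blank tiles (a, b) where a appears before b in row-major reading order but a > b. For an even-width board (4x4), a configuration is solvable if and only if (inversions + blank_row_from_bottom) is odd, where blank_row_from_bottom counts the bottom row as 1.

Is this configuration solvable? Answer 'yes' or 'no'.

Inversions: 27
Blank is in row 1 (0-indexed from top), which is row 3 counting from the bottom (bottom = 1).
27 + 3 = 30, which is even, so the puzzle is not solvable.

Answer: no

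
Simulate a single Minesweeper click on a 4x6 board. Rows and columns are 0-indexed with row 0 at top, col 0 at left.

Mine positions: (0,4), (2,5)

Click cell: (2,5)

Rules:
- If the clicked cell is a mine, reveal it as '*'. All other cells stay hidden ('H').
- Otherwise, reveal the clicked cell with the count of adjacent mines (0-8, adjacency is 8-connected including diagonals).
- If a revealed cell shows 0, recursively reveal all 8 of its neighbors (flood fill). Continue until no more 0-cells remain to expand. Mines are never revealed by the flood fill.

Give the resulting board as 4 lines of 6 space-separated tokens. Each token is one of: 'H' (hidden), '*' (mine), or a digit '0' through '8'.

H H H H H H
H H H H H H
H H H H H *
H H H H H H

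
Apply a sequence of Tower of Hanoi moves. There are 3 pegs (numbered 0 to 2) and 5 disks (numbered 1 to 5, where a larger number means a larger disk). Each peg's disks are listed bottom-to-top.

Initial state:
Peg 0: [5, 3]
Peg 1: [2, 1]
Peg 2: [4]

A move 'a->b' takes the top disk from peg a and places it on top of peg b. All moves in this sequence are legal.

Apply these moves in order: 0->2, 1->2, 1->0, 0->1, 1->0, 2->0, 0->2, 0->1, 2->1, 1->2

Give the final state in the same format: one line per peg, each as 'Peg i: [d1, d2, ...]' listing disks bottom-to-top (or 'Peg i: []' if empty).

Answer: Peg 0: [5]
Peg 1: [2]
Peg 2: [4, 3, 1]

Derivation:
After move 1 (0->2):
Peg 0: [5]
Peg 1: [2, 1]
Peg 2: [4, 3]

After move 2 (1->2):
Peg 0: [5]
Peg 1: [2]
Peg 2: [4, 3, 1]

After move 3 (1->0):
Peg 0: [5, 2]
Peg 1: []
Peg 2: [4, 3, 1]

After move 4 (0->1):
Peg 0: [5]
Peg 1: [2]
Peg 2: [4, 3, 1]

After move 5 (1->0):
Peg 0: [5, 2]
Peg 1: []
Peg 2: [4, 3, 1]

After move 6 (2->0):
Peg 0: [5, 2, 1]
Peg 1: []
Peg 2: [4, 3]

After move 7 (0->2):
Peg 0: [5, 2]
Peg 1: []
Peg 2: [4, 3, 1]

After move 8 (0->1):
Peg 0: [5]
Peg 1: [2]
Peg 2: [4, 3, 1]

After move 9 (2->1):
Peg 0: [5]
Peg 1: [2, 1]
Peg 2: [4, 3]

After move 10 (1->2):
Peg 0: [5]
Peg 1: [2]
Peg 2: [4, 3, 1]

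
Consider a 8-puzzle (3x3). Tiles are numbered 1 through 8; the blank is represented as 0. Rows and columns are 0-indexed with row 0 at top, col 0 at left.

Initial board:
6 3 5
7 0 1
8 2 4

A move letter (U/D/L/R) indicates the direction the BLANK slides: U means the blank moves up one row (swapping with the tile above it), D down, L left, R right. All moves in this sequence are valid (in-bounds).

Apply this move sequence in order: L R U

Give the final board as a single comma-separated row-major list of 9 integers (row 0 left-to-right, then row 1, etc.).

Answer: 6, 0, 5, 7, 3, 1, 8, 2, 4

Derivation:
After move 1 (L):
6 3 5
0 7 1
8 2 4

After move 2 (R):
6 3 5
7 0 1
8 2 4

After move 3 (U):
6 0 5
7 3 1
8 2 4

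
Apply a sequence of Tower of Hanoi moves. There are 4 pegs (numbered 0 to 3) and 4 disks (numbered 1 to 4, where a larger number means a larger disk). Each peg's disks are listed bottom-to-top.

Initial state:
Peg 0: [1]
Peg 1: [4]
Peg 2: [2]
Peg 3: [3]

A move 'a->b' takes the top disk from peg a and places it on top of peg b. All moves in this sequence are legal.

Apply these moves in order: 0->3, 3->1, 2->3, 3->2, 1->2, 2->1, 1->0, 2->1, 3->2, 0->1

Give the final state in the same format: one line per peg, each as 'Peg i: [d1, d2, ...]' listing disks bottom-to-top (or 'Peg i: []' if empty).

Answer: Peg 0: []
Peg 1: [4, 2, 1]
Peg 2: [3]
Peg 3: []

Derivation:
After move 1 (0->3):
Peg 0: []
Peg 1: [4]
Peg 2: [2]
Peg 3: [3, 1]

After move 2 (3->1):
Peg 0: []
Peg 1: [4, 1]
Peg 2: [2]
Peg 3: [3]

After move 3 (2->3):
Peg 0: []
Peg 1: [4, 1]
Peg 2: []
Peg 3: [3, 2]

After move 4 (3->2):
Peg 0: []
Peg 1: [4, 1]
Peg 2: [2]
Peg 3: [3]

After move 5 (1->2):
Peg 0: []
Peg 1: [4]
Peg 2: [2, 1]
Peg 3: [3]

After move 6 (2->1):
Peg 0: []
Peg 1: [4, 1]
Peg 2: [2]
Peg 3: [3]

After move 7 (1->0):
Peg 0: [1]
Peg 1: [4]
Peg 2: [2]
Peg 3: [3]

After move 8 (2->1):
Peg 0: [1]
Peg 1: [4, 2]
Peg 2: []
Peg 3: [3]

After move 9 (3->2):
Peg 0: [1]
Peg 1: [4, 2]
Peg 2: [3]
Peg 3: []

After move 10 (0->1):
Peg 0: []
Peg 1: [4, 2, 1]
Peg 2: [3]
Peg 3: []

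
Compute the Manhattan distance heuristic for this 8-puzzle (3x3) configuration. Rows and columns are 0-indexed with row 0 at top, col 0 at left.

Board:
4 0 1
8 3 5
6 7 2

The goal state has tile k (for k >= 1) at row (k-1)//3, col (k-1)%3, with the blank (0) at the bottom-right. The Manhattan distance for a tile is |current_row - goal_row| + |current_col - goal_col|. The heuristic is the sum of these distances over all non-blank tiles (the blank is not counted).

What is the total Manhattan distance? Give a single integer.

Tile 4: at (0,0), goal (1,0), distance |0-1|+|0-0| = 1
Tile 1: at (0,2), goal (0,0), distance |0-0|+|2-0| = 2
Tile 8: at (1,0), goal (2,1), distance |1-2|+|0-1| = 2
Tile 3: at (1,1), goal (0,2), distance |1-0|+|1-2| = 2
Tile 5: at (1,2), goal (1,1), distance |1-1|+|2-1| = 1
Tile 6: at (2,0), goal (1,2), distance |2-1|+|0-2| = 3
Tile 7: at (2,1), goal (2,0), distance |2-2|+|1-0| = 1
Tile 2: at (2,2), goal (0,1), distance |2-0|+|2-1| = 3
Sum: 1 + 2 + 2 + 2 + 1 + 3 + 1 + 3 = 15

Answer: 15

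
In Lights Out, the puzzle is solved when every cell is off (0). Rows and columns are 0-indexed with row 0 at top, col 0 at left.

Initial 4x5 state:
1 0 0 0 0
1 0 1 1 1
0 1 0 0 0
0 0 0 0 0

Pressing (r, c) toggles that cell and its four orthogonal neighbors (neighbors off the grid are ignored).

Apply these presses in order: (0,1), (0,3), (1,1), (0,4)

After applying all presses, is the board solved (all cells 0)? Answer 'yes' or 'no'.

Answer: yes

Derivation:
After press 1 at (0,1):
0 1 1 0 0
1 1 1 1 1
0 1 0 0 0
0 0 0 0 0

After press 2 at (0,3):
0 1 0 1 1
1 1 1 0 1
0 1 0 0 0
0 0 0 0 0

After press 3 at (1,1):
0 0 0 1 1
0 0 0 0 1
0 0 0 0 0
0 0 0 0 0

After press 4 at (0,4):
0 0 0 0 0
0 0 0 0 0
0 0 0 0 0
0 0 0 0 0

Lights still on: 0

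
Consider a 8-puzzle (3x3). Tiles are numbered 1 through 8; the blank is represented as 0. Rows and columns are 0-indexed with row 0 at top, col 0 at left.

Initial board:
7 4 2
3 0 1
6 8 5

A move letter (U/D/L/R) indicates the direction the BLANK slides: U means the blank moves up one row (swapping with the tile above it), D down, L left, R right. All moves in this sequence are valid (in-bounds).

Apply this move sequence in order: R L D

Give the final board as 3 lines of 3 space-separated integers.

After move 1 (R):
7 4 2
3 1 0
6 8 5

After move 2 (L):
7 4 2
3 0 1
6 8 5

After move 3 (D):
7 4 2
3 8 1
6 0 5

Answer: 7 4 2
3 8 1
6 0 5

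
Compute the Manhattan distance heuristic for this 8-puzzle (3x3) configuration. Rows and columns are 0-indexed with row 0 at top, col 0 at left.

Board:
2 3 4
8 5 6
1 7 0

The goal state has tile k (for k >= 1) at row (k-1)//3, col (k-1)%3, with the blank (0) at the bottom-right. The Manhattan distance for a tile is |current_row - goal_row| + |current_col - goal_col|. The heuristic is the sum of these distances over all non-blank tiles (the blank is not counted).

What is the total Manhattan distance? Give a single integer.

Answer: 10

Derivation:
Tile 2: at (0,0), goal (0,1), distance |0-0|+|0-1| = 1
Tile 3: at (0,1), goal (0,2), distance |0-0|+|1-2| = 1
Tile 4: at (0,2), goal (1,0), distance |0-1|+|2-0| = 3
Tile 8: at (1,0), goal (2,1), distance |1-2|+|0-1| = 2
Tile 5: at (1,1), goal (1,1), distance |1-1|+|1-1| = 0
Tile 6: at (1,2), goal (1,2), distance |1-1|+|2-2| = 0
Tile 1: at (2,0), goal (0,0), distance |2-0|+|0-0| = 2
Tile 7: at (2,1), goal (2,0), distance |2-2|+|1-0| = 1
Sum: 1 + 1 + 3 + 2 + 0 + 0 + 2 + 1 = 10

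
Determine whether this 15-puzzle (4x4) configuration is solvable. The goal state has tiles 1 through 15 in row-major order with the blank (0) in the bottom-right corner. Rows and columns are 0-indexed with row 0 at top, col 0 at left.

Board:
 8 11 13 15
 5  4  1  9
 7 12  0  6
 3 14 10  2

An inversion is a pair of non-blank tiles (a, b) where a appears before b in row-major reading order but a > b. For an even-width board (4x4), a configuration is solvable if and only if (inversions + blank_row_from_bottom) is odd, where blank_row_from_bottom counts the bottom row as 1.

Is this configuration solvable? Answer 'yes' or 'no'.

Inversions: 61
Blank is in row 2 (0-indexed from top), which is row 2 counting from the bottom (bottom = 1).
61 + 2 = 63, which is odd, so the puzzle is solvable.

Answer: yes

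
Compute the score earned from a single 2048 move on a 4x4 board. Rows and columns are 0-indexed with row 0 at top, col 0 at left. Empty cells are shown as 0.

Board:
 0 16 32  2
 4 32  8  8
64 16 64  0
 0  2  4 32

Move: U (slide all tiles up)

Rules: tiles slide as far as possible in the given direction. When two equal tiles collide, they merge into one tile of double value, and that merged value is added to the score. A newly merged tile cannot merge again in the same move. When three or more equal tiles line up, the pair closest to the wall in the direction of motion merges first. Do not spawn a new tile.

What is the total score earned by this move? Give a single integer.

Slide up:
col 0: [0, 4, 64, 0] -> [4, 64, 0, 0]  score +0 (running 0)
col 1: [16, 32, 16, 2] -> [16, 32, 16, 2]  score +0 (running 0)
col 2: [32, 8, 64, 4] -> [32, 8, 64, 4]  score +0 (running 0)
col 3: [2, 8, 0, 32] -> [2, 8, 32, 0]  score +0 (running 0)
Board after move:
 4 16 32  2
64 32  8  8
 0 16 64 32
 0  2  4  0

Answer: 0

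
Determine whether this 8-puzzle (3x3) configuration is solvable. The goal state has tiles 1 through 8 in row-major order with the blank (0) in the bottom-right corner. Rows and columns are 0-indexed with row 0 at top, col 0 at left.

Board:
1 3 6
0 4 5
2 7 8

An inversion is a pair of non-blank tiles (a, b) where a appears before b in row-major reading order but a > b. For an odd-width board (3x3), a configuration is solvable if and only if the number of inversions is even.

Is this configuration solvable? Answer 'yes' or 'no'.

Answer: yes

Derivation:
Inversions (pairs i<j in row-major order where tile[i] > tile[j] > 0): 6
6 is even, so the puzzle is solvable.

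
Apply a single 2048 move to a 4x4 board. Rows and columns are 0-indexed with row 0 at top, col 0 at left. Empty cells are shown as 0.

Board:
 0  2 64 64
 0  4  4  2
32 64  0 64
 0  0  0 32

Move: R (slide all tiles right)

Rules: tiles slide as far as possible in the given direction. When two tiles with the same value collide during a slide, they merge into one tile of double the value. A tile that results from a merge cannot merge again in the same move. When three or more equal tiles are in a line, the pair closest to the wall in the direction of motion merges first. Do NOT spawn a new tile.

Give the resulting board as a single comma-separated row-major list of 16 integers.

Answer: 0, 0, 2, 128, 0, 0, 8, 2, 0, 0, 32, 128, 0, 0, 0, 32

Derivation:
Slide right:
row 0: [0, 2, 64, 64] -> [0, 0, 2, 128]
row 1: [0, 4, 4, 2] -> [0, 0, 8, 2]
row 2: [32, 64, 0, 64] -> [0, 0, 32, 128]
row 3: [0, 0, 0, 32] -> [0, 0, 0, 32]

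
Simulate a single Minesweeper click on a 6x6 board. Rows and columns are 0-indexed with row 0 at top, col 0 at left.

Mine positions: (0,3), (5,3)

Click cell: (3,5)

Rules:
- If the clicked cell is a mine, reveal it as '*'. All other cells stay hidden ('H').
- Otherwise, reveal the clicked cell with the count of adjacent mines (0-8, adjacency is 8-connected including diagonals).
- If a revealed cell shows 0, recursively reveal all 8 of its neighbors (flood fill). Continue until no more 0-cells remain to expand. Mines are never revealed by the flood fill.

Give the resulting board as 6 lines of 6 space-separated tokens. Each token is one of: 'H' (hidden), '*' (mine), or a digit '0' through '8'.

0 0 1 H 1 0
0 0 1 1 1 0
0 0 0 0 0 0
0 0 0 0 0 0
0 0 1 1 1 0
0 0 1 H 1 0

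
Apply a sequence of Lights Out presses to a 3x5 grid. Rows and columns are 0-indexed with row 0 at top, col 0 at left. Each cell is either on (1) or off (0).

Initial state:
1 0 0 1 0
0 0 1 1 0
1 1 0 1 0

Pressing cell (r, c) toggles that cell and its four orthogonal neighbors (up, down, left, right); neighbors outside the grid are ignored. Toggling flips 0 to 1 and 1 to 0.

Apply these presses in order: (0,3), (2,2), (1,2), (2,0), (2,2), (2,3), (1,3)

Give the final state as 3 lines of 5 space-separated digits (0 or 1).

After press 1 at (0,3):
1 0 1 0 1
0 0 1 0 0
1 1 0 1 0

After press 2 at (2,2):
1 0 1 0 1
0 0 0 0 0
1 0 1 0 0

After press 3 at (1,2):
1 0 0 0 1
0 1 1 1 0
1 0 0 0 0

After press 4 at (2,0):
1 0 0 0 1
1 1 1 1 0
0 1 0 0 0

After press 5 at (2,2):
1 0 0 0 1
1 1 0 1 0
0 0 1 1 0

After press 6 at (2,3):
1 0 0 0 1
1 1 0 0 0
0 0 0 0 1

After press 7 at (1,3):
1 0 0 1 1
1 1 1 1 1
0 0 0 1 1

Answer: 1 0 0 1 1
1 1 1 1 1
0 0 0 1 1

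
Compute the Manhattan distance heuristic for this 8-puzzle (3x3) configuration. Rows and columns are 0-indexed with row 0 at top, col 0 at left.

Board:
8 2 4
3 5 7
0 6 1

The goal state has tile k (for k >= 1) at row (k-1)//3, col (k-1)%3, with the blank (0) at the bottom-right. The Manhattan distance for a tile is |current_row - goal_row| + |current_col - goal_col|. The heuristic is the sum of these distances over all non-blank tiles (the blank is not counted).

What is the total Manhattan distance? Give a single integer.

Answer: 18

Derivation:
Tile 8: at (0,0), goal (2,1), distance |0-2|+|0-1| = 3
Tile 2: at (0,1), goal (0,1), distance |0-0|+|1-1| = 0
Tile 4: at (0,2), goal (1,0), distance |0-1|+|2-0| = 3
Tile 3: at (1,0), goal (0,2), distance |1-0|+|0-2| = 3
Tile 5: at (1,1), goal (1,1), distance |1-1|+|1-1| = 0
Tile 7: at (1,2), goal (2,0), distance |1-2|+|2-0| = 3
Tile 6: at (2,1), goal (1,2), distance |2-1|+|1-2| = 2
Tile 1: at (2,2), goal (0,0), distance |2-0|+|2-0| = 4
Sum: 3 + 0 + 3 + 3 + 0 + 3 + 2 + 4 = 18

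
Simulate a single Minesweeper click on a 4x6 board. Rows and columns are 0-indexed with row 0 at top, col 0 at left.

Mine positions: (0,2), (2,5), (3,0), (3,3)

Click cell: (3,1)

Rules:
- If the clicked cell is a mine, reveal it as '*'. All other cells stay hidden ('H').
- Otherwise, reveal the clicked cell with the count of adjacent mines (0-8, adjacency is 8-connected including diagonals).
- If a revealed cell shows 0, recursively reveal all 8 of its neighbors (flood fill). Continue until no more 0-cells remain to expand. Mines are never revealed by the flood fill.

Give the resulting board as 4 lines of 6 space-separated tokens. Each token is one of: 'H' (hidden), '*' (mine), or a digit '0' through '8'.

H H H H H H
H H H H H H
H H H H H H
H 1 H H H H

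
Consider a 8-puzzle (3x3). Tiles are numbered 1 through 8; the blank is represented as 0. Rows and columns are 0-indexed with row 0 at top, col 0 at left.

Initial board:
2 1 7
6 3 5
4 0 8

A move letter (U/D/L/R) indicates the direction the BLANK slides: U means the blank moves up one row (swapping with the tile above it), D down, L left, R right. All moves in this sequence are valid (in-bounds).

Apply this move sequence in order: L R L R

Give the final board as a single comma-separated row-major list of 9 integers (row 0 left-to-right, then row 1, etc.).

Answer: 2, 1, 7, 6, 3, 5, 4, 0, 8

Derivation:
After move 1 (L):
2 1 7
6 3 5
0 4 8

After move 2 (R):
2 1 7
6 3 5
4 0 8

After move 3 (L):
2 1 7
6 3 5
0 4 8

After move 4 (R):
2 1 7
6 3 5
4 0 8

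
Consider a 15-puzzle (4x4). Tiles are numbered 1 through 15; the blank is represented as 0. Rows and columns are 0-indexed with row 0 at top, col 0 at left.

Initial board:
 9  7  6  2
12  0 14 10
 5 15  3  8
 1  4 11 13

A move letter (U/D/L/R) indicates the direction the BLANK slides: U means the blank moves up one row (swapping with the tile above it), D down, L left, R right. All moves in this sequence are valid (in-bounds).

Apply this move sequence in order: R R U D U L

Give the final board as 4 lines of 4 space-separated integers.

After move 1 (R):
 9  7  6  2
12 14  0 10
 5 15  3  8
 1  4 11 13

After move 2 (R):
 9  7  6  2
12 14 10  0
 5 15  3  8
 1  4 11 13

After move 3 (U):
 9  7  6  0
12 14 10  2
 5 15  3  8
 1  4 11 13

After move 4 (D):
 9  7  6  2
12 14 10  0
 5 15  3  8
 1  4 11 13

After move 5 (U):
 9  7  6  0
12 14 10  2
 5 15  3  8
 1  4 11 13

After move 6 (L):
 9  7  0  6
12 14 10  2
 5 15  3  8
 1  4 11 13

Answer:  9  7  0  6
12 14 10  2
 5 15  3  8
 1  4 11 13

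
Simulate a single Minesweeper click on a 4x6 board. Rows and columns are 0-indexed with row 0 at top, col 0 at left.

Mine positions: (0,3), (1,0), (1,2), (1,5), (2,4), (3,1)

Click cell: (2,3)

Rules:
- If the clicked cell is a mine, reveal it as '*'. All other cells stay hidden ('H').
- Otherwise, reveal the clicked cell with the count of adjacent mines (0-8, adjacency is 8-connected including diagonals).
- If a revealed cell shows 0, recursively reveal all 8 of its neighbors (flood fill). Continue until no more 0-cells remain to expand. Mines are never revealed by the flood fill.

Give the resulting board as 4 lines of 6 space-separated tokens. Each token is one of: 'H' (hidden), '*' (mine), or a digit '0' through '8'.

H H H H H H
H H H H H H
H H H 2 H H
H H H H H H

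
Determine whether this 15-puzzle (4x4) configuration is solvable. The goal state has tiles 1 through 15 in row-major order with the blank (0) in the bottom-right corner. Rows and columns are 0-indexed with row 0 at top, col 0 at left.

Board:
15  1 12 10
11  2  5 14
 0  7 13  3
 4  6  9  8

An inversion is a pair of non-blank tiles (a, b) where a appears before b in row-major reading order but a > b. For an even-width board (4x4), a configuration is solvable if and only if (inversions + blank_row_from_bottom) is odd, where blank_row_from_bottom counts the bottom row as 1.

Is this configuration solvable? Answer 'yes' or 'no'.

Answer: no

Derivation:
Inversions: 58
Blank is in row 2 (0-indexed from top), which is row 2 counting from the bottom (bottom = 1).
58 + 2 = 60, which is even, so the puzzle is not solvable.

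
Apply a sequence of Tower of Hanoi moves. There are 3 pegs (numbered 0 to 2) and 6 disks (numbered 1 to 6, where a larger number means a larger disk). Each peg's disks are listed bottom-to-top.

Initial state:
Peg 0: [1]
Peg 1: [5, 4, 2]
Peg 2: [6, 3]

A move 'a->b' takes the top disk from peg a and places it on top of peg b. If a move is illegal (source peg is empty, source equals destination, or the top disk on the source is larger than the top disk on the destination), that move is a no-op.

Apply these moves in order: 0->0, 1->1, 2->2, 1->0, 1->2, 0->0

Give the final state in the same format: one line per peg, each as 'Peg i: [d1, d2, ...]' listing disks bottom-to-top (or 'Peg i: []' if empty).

After move 1 (0->0):
Peg 0: [1]
Peg 1: [5, 4, 2]
Peg 2: [6, 3]

After move 2 (1->1):
Peg 0: [1]
Peg 1: [5, 4, 2]
Peg 2: [6, 3]

After move 3 (2->2):
Peg 0: [1]
Peg 1: [5, 4, 2]
Peg 2: [6, 3]

After move 4 (1->0):
Peg 0: [1]
Peg 1: [5, 4, 2]
Peg 2: [6, 3]

After move 5 (1->2):
Peg 0: [1]
Peg 1: [5, 4]
Peg 2: [6, 3, 2]

After move 6 (0->0):
Peg 0: [1]
Peg 1: [5, 4]
Peg 2: [6, 3, 2]

Answer: Peg 0: [1]
Peg 1: [5, 4]
Peg 2: [6, 3, 2]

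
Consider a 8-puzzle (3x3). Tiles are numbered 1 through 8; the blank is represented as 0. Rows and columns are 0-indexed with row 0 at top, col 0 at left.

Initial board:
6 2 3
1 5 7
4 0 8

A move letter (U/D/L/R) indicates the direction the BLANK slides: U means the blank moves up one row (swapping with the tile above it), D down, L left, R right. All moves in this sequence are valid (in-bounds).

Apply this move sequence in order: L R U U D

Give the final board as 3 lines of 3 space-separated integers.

Answer: 6 2 3
1 0 7
4 5 8

Derivation:
After move 1 (L):
6 2 3
1 5 7
0 4 8

After move 2 (R):
6 2 3
1 5 7
4 0 8

After move 3 (U):
6 2 3
1 0 7
4 5 8

After move 4 (U):
6 0 3
1 2 7
4 5 8

After move 5 (D):
6 2 3
1 0 7
4 5 8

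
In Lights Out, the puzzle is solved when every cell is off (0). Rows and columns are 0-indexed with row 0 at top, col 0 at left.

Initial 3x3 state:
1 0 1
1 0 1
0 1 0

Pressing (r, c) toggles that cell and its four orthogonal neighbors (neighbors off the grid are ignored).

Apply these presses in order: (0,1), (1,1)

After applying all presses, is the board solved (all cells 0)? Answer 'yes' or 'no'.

After press 1 at (0,1):
0 1 0
1 1 1
0 1 0

After press 2 at (1,1):
0 0 0
0 0 0
0 0 0

Lights still on: 0

Answer: yes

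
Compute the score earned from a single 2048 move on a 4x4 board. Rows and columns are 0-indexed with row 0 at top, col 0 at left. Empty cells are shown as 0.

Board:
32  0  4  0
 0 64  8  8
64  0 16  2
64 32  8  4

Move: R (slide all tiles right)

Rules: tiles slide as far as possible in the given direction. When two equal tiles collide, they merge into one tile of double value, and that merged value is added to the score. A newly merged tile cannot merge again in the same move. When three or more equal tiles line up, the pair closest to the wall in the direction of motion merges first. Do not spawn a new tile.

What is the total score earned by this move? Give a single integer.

Slide right:
row 0: [32, 0, 4, 0] -> [0, 0, 32, 4]  score +0 (running 0)
row 1: [0, 64, 8, 8] -> [0, 0, 64, 16]  score +16 (running 16)
row 2: [64, 0, 16, 2] -> [0, 64, 16, 2]  score +0 (running 16)
row 3: [64, 32, 8, 4] -> [64, 32, 8, 4]  score +0 (running 16)
Board after move:
 0  0 32  4
 0  0 64 16
 0 64 16  2
64 32  8  4

Answer: 16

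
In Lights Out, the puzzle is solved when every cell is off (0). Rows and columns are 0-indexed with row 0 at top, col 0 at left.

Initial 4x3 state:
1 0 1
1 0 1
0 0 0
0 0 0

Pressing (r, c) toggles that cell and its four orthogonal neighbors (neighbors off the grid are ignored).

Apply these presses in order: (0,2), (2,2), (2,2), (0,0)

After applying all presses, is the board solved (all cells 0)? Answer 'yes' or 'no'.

Answer: yes

Derivation:
After press 1 at (0,2):
1 1 0
1 0 0
0 0 0
0 0 0

After press 2 at (2,2):
1 1 0
1 0 1
0 1 1
0 0 1

After press 3 at (2,2):
1 1 0
1 0 0
0 0 0
0 0 0

After press 4 at (0,0):
0 0 0
0 0 0
0 0 0
0 0 0

Lights still on: 0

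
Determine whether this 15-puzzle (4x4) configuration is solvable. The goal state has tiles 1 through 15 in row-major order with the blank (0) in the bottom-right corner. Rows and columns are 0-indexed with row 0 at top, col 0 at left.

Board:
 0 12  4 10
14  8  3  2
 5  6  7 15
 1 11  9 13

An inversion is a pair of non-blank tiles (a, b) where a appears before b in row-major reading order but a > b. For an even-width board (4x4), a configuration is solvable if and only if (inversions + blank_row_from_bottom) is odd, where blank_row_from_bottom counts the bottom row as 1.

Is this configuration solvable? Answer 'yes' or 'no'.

Answer: yes

Derivation:
Inversions: 49
Blank is in row 0 (0-indexed from top), which is row 4 counting from the bottom (bottom = 1).
49 + 4 = 53, which is odd, so the puzzle is solvable.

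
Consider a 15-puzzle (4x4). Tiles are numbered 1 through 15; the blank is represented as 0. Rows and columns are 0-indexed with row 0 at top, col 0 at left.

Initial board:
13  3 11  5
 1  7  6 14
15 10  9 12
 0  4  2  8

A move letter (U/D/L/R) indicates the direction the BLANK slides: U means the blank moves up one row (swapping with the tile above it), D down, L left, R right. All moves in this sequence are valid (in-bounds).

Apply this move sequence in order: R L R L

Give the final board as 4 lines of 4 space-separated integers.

After move 1 (R):
13  3 11  5
 1  7  6 14
15 10  9 12
 4  0  2  8

After move 2 (L):
13  3 11  5
 1  7  6 14
15 10  9 12
 0  4  2  8

After move 3 (R):
13  3 11  5
 1  7  6 14
15 10  9 12
 4  0  2  8

After move 4 (L):
13  3 11  5
 1  7  6 14
15 10  9 12
 0  4  2  8

Answer: 13  3 11  5
 1  7  6 14
15 10  9 12
 0  4  2  8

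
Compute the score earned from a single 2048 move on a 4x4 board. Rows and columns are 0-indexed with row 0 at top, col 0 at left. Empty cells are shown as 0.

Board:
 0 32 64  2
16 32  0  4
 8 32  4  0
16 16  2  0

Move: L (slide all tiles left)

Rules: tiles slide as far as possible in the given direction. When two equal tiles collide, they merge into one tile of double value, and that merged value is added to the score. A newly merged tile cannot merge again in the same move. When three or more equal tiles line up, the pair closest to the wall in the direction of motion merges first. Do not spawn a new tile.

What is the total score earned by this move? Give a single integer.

Slide left:
row 0: [0, 32, 64, 2] -> [32, 64, 2, 0]  score +0 (running 0)
row 1: [16, 32, 0, 4] -> [16, 32, 4, 0]  score +0 (running 0)
row 2: [8, 32, 4, 0] -> [8, 32, 4, 0]  score +0 (running 0)
row 3: [16, 16, 2, 0] -> [32, 2, 0, 0]  score +32 (running 32)
Board after move:
32 64  2  0
16 32  4  0
 8 32  4  0
32  2  0  0

Answer: 32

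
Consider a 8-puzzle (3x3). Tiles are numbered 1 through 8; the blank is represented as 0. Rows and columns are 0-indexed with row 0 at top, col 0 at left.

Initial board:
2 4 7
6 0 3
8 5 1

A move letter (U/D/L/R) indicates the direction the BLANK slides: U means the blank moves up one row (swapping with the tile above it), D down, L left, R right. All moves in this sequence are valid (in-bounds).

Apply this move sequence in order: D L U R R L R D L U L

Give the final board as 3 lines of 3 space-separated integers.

After move 1 (D):
2 4 7
6 5 3
8 0 1

After move 2 (L):
2 4 7
6 5 3
0 8 1

After move 3 (U):
2 4 7
0 5 3
6 8 1

After move 4 (R):
2 4 7
5 0 3
6 8 1

After move 5 (R):
2 4 7
5 3 0
6 8 1

After move 6 (L):
2 4 7
5 0 3
6 8 1

After move 7 (R):
2 4 7
5 3 0
6 8 1

After move 8 (D):
2 4 7
5 3 1
6 8 0

After move 9 (L):
2 4 7
5 3 1
6 0 8

After move 10 (U):
2 4 7
5 0 1
6 3 8

After move 11 (L):
2 4 7
0 5 1
6 3 8

Answer: 2 4 7
0 5 1
6 3 8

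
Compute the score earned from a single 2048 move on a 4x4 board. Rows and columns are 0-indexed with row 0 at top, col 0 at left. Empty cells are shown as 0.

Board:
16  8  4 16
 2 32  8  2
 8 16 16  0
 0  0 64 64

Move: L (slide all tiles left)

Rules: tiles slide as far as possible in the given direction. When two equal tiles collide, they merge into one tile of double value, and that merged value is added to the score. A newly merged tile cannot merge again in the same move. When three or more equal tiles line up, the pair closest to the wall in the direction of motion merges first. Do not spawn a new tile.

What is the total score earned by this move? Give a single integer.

Answer: 160

Derivation:
Slide left:
row 0: [16, 8, 4, 16] -> [16, 8, 4, 16]  score +0 (running 0)
row 1: [2, 32, 8, 2] -> [2, 32, 8, 2]  score +0 (running 0)
row 2: [8, 16, 16, 0] -> [8, 32, 0, 0]  score +32 (running 32)
row 3: [0, 0, 64, 64] -> [128, 0, 0, 0]  score +128 (running 160)
Board after move:
 16   8   4  16
  2  32   8   2
  8  32   0   0
128   0   0   0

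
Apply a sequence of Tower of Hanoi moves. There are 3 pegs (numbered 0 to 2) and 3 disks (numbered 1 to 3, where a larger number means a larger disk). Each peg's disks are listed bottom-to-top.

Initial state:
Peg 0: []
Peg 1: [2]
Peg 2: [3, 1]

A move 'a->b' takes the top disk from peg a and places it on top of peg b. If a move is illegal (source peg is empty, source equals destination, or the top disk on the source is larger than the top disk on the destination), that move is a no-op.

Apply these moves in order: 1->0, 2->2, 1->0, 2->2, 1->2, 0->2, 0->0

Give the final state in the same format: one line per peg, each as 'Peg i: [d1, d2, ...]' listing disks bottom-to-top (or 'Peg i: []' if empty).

Answer: Peg 0: [2]
Peg 1: []
Peg 2: [3, 1]

Derivation:
After move 1 (1->0):
Peg 0: [2]
Peg 1: []
Peg 2: [3, 1]

After move 2 (2->2):
Peg 0: [2]
Peg 1: []
Peg 2: [3, 1]

After move 3 (1->0):
Peg 0: [2]
Peg 1: []
Peg 2: [3, 1]

After move 4 (2->2):
Peg 0: [2]
Peg 1: []
Peg 2: [3, 1]

After move 5 (1->2):
Peg 0: [2]
Peg 1: []
Peg 2: [3, 1]

After move 6 (0->2):
Peg 0: [2]
Peg 1: []
Peg 2: [3, 1]

After move 7 (0->0):
Peg 0: [2]
Peg 1: []
Peg 2: [3, 1]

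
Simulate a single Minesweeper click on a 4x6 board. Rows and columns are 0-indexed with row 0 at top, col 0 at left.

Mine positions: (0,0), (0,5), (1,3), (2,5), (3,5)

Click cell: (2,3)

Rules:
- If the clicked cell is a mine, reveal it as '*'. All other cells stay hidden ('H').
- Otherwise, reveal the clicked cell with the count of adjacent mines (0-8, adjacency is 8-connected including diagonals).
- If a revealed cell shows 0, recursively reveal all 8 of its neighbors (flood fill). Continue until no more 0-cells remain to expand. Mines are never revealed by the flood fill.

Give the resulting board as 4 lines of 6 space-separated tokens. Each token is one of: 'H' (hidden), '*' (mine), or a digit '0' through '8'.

H H H H H H
H H H H H H
H H H 1 H H
H H H H H H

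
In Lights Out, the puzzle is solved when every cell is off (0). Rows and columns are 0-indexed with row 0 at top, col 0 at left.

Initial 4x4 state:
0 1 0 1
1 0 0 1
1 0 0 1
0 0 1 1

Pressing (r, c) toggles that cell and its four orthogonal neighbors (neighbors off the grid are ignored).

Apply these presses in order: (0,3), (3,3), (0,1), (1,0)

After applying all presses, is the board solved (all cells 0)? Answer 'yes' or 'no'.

After press 1 at (0,3):
0 1 1 0
1 0 0 0
1 0 0 1
0 0 1 1

After press 2 at (3,3):
0 1 1 0
1 0 0 0
1 0 0 0
0 0 0 0

After press 3 at (0,1):
1 0 0 0
1 1 0 0
1 0 0 0
0 0 0 0

After press 4 at (1,0):
0 0 0 0
0 0 0 0
0 0 0 0
0 0 0 0

Lights still on: 0

Answer: yes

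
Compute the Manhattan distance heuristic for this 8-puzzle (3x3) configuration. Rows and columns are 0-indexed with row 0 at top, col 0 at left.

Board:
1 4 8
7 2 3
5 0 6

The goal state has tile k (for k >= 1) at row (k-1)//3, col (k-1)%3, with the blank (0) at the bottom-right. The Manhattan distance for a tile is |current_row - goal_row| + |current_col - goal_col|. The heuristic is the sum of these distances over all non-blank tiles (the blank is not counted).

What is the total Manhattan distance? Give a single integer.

Tile 1: at (0,0), goal (0,0), distance |0-0|+|0-0| = 0
Tile 4: at (0,1), goal (1,0), distance |0-1|+|1-0| = 2
Tile 8: at (0,2), goal (2,1), distance |0-2|+|2-1| = 3
Tile 7: at (1,0), goal (2,0), distance |1-2|+|0-0| = 1
Tile 2: at (1,1), goal (0,1), distance |1-0|+|1-1| = 1
Tile 3: at (1,2), goal (0,2), distance |1-0|+|2-2| = 1
Tile 5: at (2,0), goal (1,1), distance |2-1|+|0-1| = 2
Tile 6: at (2,2), goal (1,2), distance |2-1|+|2-2| = 1
Sum: 0 + 2 + 3 + 1 + 1 + 1 + 2 + 1 = 11

Answer: 11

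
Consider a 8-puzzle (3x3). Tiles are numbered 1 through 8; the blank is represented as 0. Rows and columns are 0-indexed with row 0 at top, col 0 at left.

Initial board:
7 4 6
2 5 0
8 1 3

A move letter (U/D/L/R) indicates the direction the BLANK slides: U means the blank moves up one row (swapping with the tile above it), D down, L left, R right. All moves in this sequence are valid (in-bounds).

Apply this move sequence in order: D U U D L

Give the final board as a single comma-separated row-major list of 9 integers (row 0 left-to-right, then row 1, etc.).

Answer: 7, 4, 6, 2, 0, 5, 8, 1, 3

Derivation:
After move 1 (D):
7 4 6
2 5 3
8 1 0

After move 2 (U):
7 4 6
2 5 0
8 1 3

After move 3 (U):
7 4 0
2 5 6
8 1 3

After move 4 (D):
7 4 6
2 5 0
8 1 3

After move 5 (L):
7 4 6
2 0 5
8 1 3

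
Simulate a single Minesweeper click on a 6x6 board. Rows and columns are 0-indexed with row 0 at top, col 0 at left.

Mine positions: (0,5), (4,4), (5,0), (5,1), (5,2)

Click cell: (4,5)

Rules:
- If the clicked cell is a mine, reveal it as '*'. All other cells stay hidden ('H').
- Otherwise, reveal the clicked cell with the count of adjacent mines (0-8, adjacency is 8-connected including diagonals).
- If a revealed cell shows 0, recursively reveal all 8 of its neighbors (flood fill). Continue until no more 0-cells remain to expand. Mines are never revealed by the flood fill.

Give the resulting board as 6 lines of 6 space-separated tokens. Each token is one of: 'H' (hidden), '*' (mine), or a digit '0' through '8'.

H H H H H H
H H H H H H
H H H H H H
H H H H H H
H H H H H 1
H H H H H H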